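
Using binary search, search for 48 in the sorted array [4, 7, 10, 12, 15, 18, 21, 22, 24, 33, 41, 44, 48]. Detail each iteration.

Binary search for 48 in [4, 7, 10, 12, 15, 18, 21, 22, 24, 33, 41, 44, 48]:

lo=0, hi=12, mid=6, arr[mid]=21 -> 21 < 48, search right half
lo=7, hi=12, mid=9, arr[mid]=33 -> 33 < 48, search right half
lo=10, hi=12, mid=11, arr[mid]=44 -> 44 < 48, search right half
lo=12, hi=12, mid=12, arr[mid]=48 -> Found target at index 12!

Binary search finds 48 at index 12 after 4 comparisons. The search repeatedly halves the search space by comparing with the middle element.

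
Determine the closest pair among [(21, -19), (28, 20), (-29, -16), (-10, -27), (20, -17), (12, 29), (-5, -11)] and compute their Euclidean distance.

Computing all pairwise distances among 7 points:

d((21, -19), (28, 20)) = 39.6232
d((21, -19), (-29, -16)) = 50.0899
d((21, -19), (-10, -27)) = 32.0156
d((21, -19), (20, -17)) = 2.2361 <-- minimum
d((21, -19), (12, 29)) = 48.8365
d((21, -19), (-5, -11)) = 27.2029
d((28, 20), (-29, -16)) = 67.4166
d((28, 20), (-10, -27)) = 60.4401
d((28, 20), (20, -17)) = 37.855
d((28, 20), (12, 29)) = 18.3576
d((28, 20), (-5, -11)) = 45.2769
d((-29, -16), (-10, -27)) = 21.9545
d((-29, -16), (20, -17)) = 49.0102
d((-29, -16), (12, 29)) = 60.8769
d((-29, -16), (-5, -11)) = 24.5153
d((-10, -27), (20, -17)) = 31.6228
d((-10, -27), (12, 29)) = 60.1664
d((-10, -27), (-5, -11)) = 16.7631
d((20, -17), (12, 29)) = 46.6905
d((20, -17), (-5, -11)) = 25.7099
d((12, 29), (-5, -11)) = 43.4626

Closest pair: (21, -19) and (20, -17) with distance 2.2361

The closest pair is (21, -19) and (20, -17) with Euclidean distance 2.2361. For 7 points, brute-force pairwise comparison is shown above. For large n, the divide-and-conquer algorithm (sort by x, recurse on halves, check the dividing strip) achieves O(n log n).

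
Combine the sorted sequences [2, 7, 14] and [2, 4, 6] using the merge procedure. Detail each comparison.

Merging process:

Compare 2 vs 2: take 2 from left. Merged: [2]
Compare 7 vs 2: take 2 from right. Merged: [2, 2]
Compare 7 vs 4: take 4 from right. Merged: [2, 2, 4]
Compare 7 vs 6: take 6 from right. Merged: [2, 2, 4, 6]
Append remaining from left: [7, 14]. Merged: [2, 2, 4, 6, 7, 14]

Final merged array: [2, 2, 4, 6, 7, 14]
Total comparisons: 4

The merged array is [2, 2, 4, 6, 7, 14], requiring 4 comparisons. The merge step runs in O(n) time where n is the total number of elements.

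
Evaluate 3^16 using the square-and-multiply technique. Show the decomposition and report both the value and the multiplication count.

Computing 3^16 by squaring (build up from 3^1; each line after the first costs one multiplication):

3^1 = 3
3^2 = (3^1)^2 = 3^2 = 9
3^4 = (3^2)^2 = 9^2 = 81
3^8 = (3^4)^2 = 81^2 = 6561
3^16 = (3^8)^2 = 6561^2 = 43046721

Result: 43046721
Multiplications needed: 4 (4 lines after 3^1)

3^16 = 43046721. Using exponentiation by squaring, this requires 4 multiplications. The key idea: if the exponent is even, square the half-power; if odd, multiply by the base once.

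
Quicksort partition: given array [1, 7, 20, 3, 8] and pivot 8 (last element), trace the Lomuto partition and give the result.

Lomuto partition with pivot = 8:

Initial array: [1, 7, 20, 3, 8]

arr[0]=1 <= 8: swap with position 0, array becomes [1, 7, 20, 3, 8]
arr[1]=7 <= 8: swap with position 1, array becomes [1, 7, 20, 3, 8]
arr[2]=20 > 8: no swap
arr[3]=3 <= 8: swap with position 2, array becomes [1, 7, 3, 20, 8]

Place pivot at position 3: [1, 7, 3, 8, 20]
Pivot position: 3

After partitioning with pivot 8, the array becomes [1, 7, 3, 8, 20]. The pivot is placed at index 3. All elements to the left of the pivot are <= 8, and all elements to the right are > 8.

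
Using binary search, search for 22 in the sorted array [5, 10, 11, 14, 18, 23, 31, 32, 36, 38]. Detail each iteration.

Binary search for 22 in [5, 10, 11, 14, 18, 23, 31, 32, 36, 38]:

lo=0, hi=9, mid=4, arr[mid]=18 -> 18 < 22, search right half
lo=5, hi=9, mid=7, arr[mid]=32 -> 32 > 22, search left half
lo=5, hi=6, mid=5, arr[mid]=23 -> 23 > 22, search left half
lo=5 > hi=4, target 22 not found

Binary search determines that 22 is not in the array after 3 comparisons. The search space was exhausted without finding the target.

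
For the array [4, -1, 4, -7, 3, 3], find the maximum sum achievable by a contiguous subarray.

Using Kadane's algorithm on [4, -1, 4, -7, 3, 3]:

Scanning through the array:
Position 1 (value -1): max_ending_here = 3, max_so_far = 4
Position 2 (value 4): max_ending_here = 7, max_so_far = 7
Position 3 (value -7): max_ending_here = 0, max_so_far = 7
Position 4 (value 3): max_ending_here = 3, max_so_far = 7
Position 5 (value 3): max_ending_here = 6, max_so_far = 7

Maximum subarray: [4, -1, 4]
Maximum sum: 7

The maximum subarray is [4, -1, 4] with sum 7. This subarray runs from index 0 to index 2.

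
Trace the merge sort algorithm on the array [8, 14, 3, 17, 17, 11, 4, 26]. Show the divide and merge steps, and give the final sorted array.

Merge sort trace:

Split: [8, 14, 3, 17, 17, 11, 4, 26] -> [8, 14, 3, 17] and [17, 11, 4, 26]
  Split: [8, 14, 3, 17] -> [8, 14] and [3, 17]
    Split: [8, 14] -> [8] and [14]
    Merge: [8] + [14] -> [8, 14]
    Split: [3, 17] -> [3] and [17]
    Merge: [3] + [17] -> [3, 17]
  Merge: [8, 14] + [3, 17] -> [3, 8, 14, 17]
  Split: [17, 11, 4, 26] -> [17, 11] and [4, 26]
    Split: [17, 11] -> [17] and [11]
    Merge: [17] + [11] -> [11, 17]
    Split: [4, 26] -> [4] and [26]
    Merge: [4] + [26] -> [4, 26]
  Merge: [11, 17] + [4, 26] -> [4, 11, 17, 26]
Merge: [3, 8, 14, 17] + [4, 11, 17, 26] -> [3, 4, 8, 11, 14, 17, 17, 26]

Final sorted array: [3, 4, 8, 11, 14, 17, 17, 26]

The merge sort proceeds by recursively splitting the array and merging sorted halves.
After all merges, the sorted array is [3, 4, 8, 11, 14, 17, 17, 26].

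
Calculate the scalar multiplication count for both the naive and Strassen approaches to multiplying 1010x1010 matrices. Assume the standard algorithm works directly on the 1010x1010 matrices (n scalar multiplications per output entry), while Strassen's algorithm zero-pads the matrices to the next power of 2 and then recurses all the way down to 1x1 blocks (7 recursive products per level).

Matrix multiplication for 1010x1010 matrices:

Strassen's algorithm requires power-of-2 dimensions. Pad 1010x1010 to 1024x1024 (next power of 2).

Standard algorithm: 1010^3 = 1030301000 multiplications
Strassen's algorithm: 7^(log2(1024)) = 7^10 = 282475249 multiplications
Savings: 1030301000 - 282475249 = 747825751 multiplications

Standard: 1030301000 multiplications (1010^3). Strassen: 282475249 multiplications (7^10, after padding to 1024x1024). Strassen reduces 8 recursive multiplications to 7 at each level.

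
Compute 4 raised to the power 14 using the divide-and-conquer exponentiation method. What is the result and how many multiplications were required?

Computing 4^14 by squaring (build up from 4^1; each line after the first costs one multiplication):

4^1 = 4
4^2 = (4^1)^2 = 4^2 = 16
4^3 = 4 * 4^2 = 4 * 16 = 64
4^6 = (4^3)^2 = 64^2 = 4096
4^7 = 4 * 4^6 = 4 * 4096 = 16384
4^14 = (4^7)^2 = 16384^2 = 268435456

Result: 268435456
Multiplications needed: 5 (5 lines after 4^1)

4^14 = 268435456. Using exponentiation by squaring, this requires 5 multiplications. The key idea: if the exponent is even, square the half-power; if odd, multiply by the base once.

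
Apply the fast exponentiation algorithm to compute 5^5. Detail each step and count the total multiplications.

Computing 5^5 by squaring (build up from 5^1; each line after the first costs one multiplication):

5^1 = 5
5^2 = (5^1)^2 = 5^2 = 25
5^4 = (5^2)^2 = 25^2 = 625
5^5 = 5 * 5^4 = 5 * 625 = 3125

Result: 3125
Multiplications needed: 3 (3 lines after 5^1)

5^5 = 3125. Using exponentiation by squaring, this requires 3 multiplications. The key idea: if the exponent is even, square the half-power; if odd, multiply by the base once.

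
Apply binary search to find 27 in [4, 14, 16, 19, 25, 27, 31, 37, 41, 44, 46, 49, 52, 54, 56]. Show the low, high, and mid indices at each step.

Binary search for 27 in [4, 14, 16, 19, 25, 27, 31, 37, 41, 44, 46, 49, 52, 54, 56]:

lo=0, hi=14, mid=7, arr[mid]=37 -> 37 > 27, search left half
lo=0, hi=6, mid=3, arr[mid]=19 -> 19 < 27, search right half
lo=4, hi=6, mid=5, arr[mid]=27 -> Found target at index 5!

Binary search finds 27 at index 5 after 3 comparisons. The search repeatedly halves the search space by comparing with the middle element.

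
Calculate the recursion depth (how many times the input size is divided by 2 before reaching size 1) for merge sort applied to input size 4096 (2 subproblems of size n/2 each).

For divide and conquer with division factor 2:

Problem sizes at each level:
Level 0: 4096
Level 1: 2048
Level 2: 1024
Level 3: 512
Level 4: 256
Level 5: 128
Level 6: 64
Level 7: 32
Level 8: 16
Level 9: 8
Level 10: 4
Level 11: 2
Level 12: 1

The root is level 0 and the size-1 base case is level 12 (the tree spans levels 0 through 12, i.e. 13 levels counting the root), so the depth is the number of divisions: log_2(4096) = 12

The recursion tree depth is log_2(4096) = 12. At each level, the problem size is divided by 2, so it takes 12 divisions to reduce to a base case of size 1. The algorithm makes 2 recursive calls at each level.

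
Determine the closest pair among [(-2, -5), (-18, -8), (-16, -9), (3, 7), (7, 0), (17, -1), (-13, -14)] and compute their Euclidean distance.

Computing all pairwise distances among 7 points:

d((-2, -5), (-18, -8)) = 16.2788
d((-2, -5), (-16, -9)) = 14.5602
d((-2, -5), (3, 7)) = 13.0
d((-2, -5), (7, 0)) = 10.2956
d((-2, -5), (17, -1)) = 19.4165
d((-2, -5), (-13, -14)) = 14.2127
d((-18, -8), (-16, -9)) = 2.2361 <-- minimum
d((-18, -8), (3, 7)) = 25.807
d((-18, -8), (7, 0)) = 26.2488
d((-18, -8), (17, -1)) = 35.6931
d((-18, -8), (-13, -14)) = 7.8102
d((-16, -9), (3, 7)) = 24.8395
d((-16, -9), (7, 0)) = 24.6982
d((-16, -9), (17, -1)) = 33.9559
d((-16, -9), (-13, -14)) = 5.831
d((3, 7), (7, 0)) = 8.0623
d((3, 7), (17, -1)) = 16.1245
d((3, 7), (-13, -14)) = 26.4008
d((7, 0), (17, -1)) = 10.0499
d((7, 0), (-13, -14)) = 24.4131
d((17, -1), (-13, -14)) = 32.6956

Closest pair: (-18, -8) and (-16, -9) with distance 2.2361

The closest pair is (-18, -8) and (-16, -9) with Euclidean distance 2.2361. For 7 points, brute-force pairwise comparison is shown above. For large n, the divide-and-conquer algorithm (sort by x, recurse on halves, check the dividing strip) achieves O(n log n).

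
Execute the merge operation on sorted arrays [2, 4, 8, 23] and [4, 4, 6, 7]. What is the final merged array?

Merging process:

Compare 2 vs 4: take 2 from left. Merged: [2]
Compare 4 vs 4: take 4 from left. Merged: [2, 4]
Compare 8 vs 4: take 4 from right. Merged: [2, 4, 4]
Compare 8 vs 4: take 4 from right. Merged: [2, 4, 4, 4]
Compare 8 vs 6: take 6 from right. Merged: [2, 4, 4, 4, 6]
Compare 8 vs 7: take 7 from right. Merged: [2, 4, 4, 4, 6, 7]
Append remaining from left: [8, 23]. Merged: [2, 4, 4, 4, 6, 7, 8, 23]

Final merged array: [2, 4, 4, 4, 6, 7, 8, 23]
Total comparisons: 6

The merged array is [2, 4, 4, 4, 6, 7, 8, 23], requiring 6 comparisons. The merge step runs in O(n) time where n is the total number of elements.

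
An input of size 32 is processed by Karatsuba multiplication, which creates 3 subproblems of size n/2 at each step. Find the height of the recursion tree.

For divide and conquer with division factor 2:

Problem sizes at each level:
Level 0: 32
Level 1: 16
Level 2: 8
Level 3: 4
Level 4: 2
Level 5: 1

The root is level 0 and the size-1 base case is level 5 (the tree spans levels 0 through 5, i.e. 6 levels counting the root), so the depth is the number of divisions: log_2(32) = 5

The recursion tree depth is log_2(32) = 5. At each level, the problem size is divided by 2, so it takes 5 divisions to reduce to a base case of size 1. The algorithm makes 3 recursive calls at each level.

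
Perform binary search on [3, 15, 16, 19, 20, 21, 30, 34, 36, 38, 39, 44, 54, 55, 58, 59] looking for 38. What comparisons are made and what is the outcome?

Binary search for 38 in [3, 15, 16, 19, 20, 21, 30, 34, 36, 38, 39, 44, 54, 55, 58, 59]:

lo=0, hi=15, mid=7, arr[mid]=34 -> 34 < 38, search right half
lo=8, hi=15, mid=11, arr[mid]=44 -> 44 > 38, search left half
lo=8, hi=10, mid=9, arr[mid]=38 -> Found target at index 9!

Binary search finds 38 at index 9 after 3 comparisons. The search repeatedly halves the search space by comparing with the middle element.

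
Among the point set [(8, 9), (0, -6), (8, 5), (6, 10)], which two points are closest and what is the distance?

Computing all pairwise distances among 4 points:

d((8, 9), (0, -6)) = 17.0
d((8, 9), (8, 5)) = 4.0
d((8, 9), (6, 10)) = 2.2361 <-- minimum
d((0, -6), (8, 5)) = 13.6015
d((0, -6), (6, 10)) = 17.088
d((8, 5), (6, 10)) = 5.3852

Closest pair: (8, 9) and (6, 10) with distance 2.2361

The closest pair is (8, 9) and (6, 10) with Euclidean distance 2.2361. For 4 points, brute-force pairwise comparison is shown above. For large n, the divide-and-conquer algorithm (sort by x, recurse on halves, check the dividing strip) achieves O(n log n).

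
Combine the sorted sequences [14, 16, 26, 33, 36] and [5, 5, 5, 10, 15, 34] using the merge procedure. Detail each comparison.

Merging process:

Compare 14 vs 5: take 5 from right. Merged: [5]
Compare 14 vs 5: take 5 from right. Merged: [5, 5]
Compare 14 vs 5: take 5 from right. Merged: [5, 5, 5]
Compare 14 vs 10: take 10 from right. Merged: [5, 5, 5, 10]
Compare 14 vs 15: take 14 from left. Merged: [5, 5, 5, 10, 14]
Compare 16 vs 15: take 15 from right. Merged: [5, 5, 5, 10, 14, 15]
Compare 16 vs 34: take 16 from left. Merged: [5, 5, 5, 10, 14, 15, 16]
Compare 26 vs 34: take 26 from left. Merged: [5, 5, 5, 10, 14, 15, 16, 26]
Compare 33 vs 34: take 33 from left. Merged: [5, 5, 5, 10, 14, 15, 16, 26, 33]
Compare 36 vs 34: take 34 from right. Merged: [5, 5, 5, 10, 14, 15, 16, 26, 33, 34]
Append remaining from left: [36]. Merged: [5, 5, 5, 10, 14, 15, 16, 26, 33, 34, 36]

Final merged array: [5, 5, 5, 10, 14, 15, 16, 26, 33, 34, 36]
Total comparisons: 10

The merged array is [5, 5, 5, 10, 14, 15, 16, 26, 33, 34, 36], requiring 10 comparisons. The merge step runs in O(n) time where n is the total number of elements.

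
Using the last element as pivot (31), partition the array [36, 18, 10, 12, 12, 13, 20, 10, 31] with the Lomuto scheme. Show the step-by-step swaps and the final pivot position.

Lomuto partition with pivot = 31:

Initial array: [36, 18, 10, 12, 12, 13, 20, 10, 31]

arr[0]=36 > 31: no swap
arr[1]=18 <= 31: swap with position 0, array becomes [18, 36, 10, 12, 12, 13, 20, 10, 31]
arr[2]=10 <= 31: swap with position 1, array becomes [18, 10, 36, 12, 12, 13, 20, 10, 31]
arr[3]=12 <= 31: swap with position 2, array becomes [18, 10, 12, 36, 12, 13, 20, 10, 31]
arr[4]=12 <= 31: swap with position 3, array becomes [18, 10, 12, 12, 36, 13, 20, 10, 31]
arr[5]=13 <= 31: swap with position 4, array becomes [18, 10, 12, 12, 13, 36, 20, 10, 31]
arr[6]=20 <= 31: swap with position 5, array becomes [18, 10, 12, 12, 13, 20, 36, 10, 31]
arr[7]=10 <= 31: swap with position 6, array becomes [18, 10, 12, 12, 13, 20, 10, 36, 31]

Place pivot at position 7: [18, 10, 12, 12, 13, 20, 10, 31, 36]
Pivot position: 7

After partitioning with pivot 31, the array becomes [18, 10, 12, 12, 13, 20, 10, 31, 36]. The pivot is placed at index 7. All elements to the left of the pivot are <= 31, and all elements to the right are > 31.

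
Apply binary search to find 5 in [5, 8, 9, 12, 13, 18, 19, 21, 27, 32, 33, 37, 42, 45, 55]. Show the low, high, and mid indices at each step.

Binary search for 5 in [5, 8, 9, 12, 13, 18, 19, 21, 27, 32, 33, 37, 42, 45, 55]:

lo=0, hi=14, mid=7, arr[mid]=21 -> 21 > 5, search left half
lo=0, hi=6, mid=3, arr[mid]=12 -> 12 > 5, search left half
lo=0, hi=2, mid=1, arr[mid]=8 -> 8 > 5, search left half
lo=0, hi=0, mid=0, arr[mid]=5 -> Found target at index 0!

Binary search finds 5 at index 0 after 4 comparisons. The search repeatedly halves the search space by comparing with the middle element.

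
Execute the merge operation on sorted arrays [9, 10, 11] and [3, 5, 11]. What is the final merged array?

Merging process:

Compare 9 vs 3: take 3 from right. Merged: [3]
Compare 9 vs 5: take 5 from right. Merged: [3, 5]
Compare 9 vs 11: take 9 from left. Merged: [3, 5, 9]
Compare 10 vs 11: take 10 from left. Merged: [3, 5, 9, 10]
Compare 11 vs 11: take 11 from left. Merged: [3, 5, 9, 10, 11]
Append remaining from right: [11]. Merged: [3, 5, 9, 10, 11, 11]

Final merged array: [3, 5, 9, 10, 11, 11]
Total comparisons: 5

The merged array is [3, 5, 9, 10, 11, 11], requiring 5 comparisons. The merge step runs in O(n) time where n is the total number of elements.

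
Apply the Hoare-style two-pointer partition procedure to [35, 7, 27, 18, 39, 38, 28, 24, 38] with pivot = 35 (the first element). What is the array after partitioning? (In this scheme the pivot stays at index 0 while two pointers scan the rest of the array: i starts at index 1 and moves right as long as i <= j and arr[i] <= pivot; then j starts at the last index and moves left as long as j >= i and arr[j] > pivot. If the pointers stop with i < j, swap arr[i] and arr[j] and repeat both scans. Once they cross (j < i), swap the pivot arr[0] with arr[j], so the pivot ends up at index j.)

Hoare-style two-pointer partition with pivot = 35:

Initial array: [35, 7, 27, 18, 39, 38, 28, 24, 38]

Pointers start at i = 1, j = 8.
i stops at index 4 (arr[4]=39 > 35), j stops at index 7 (arr[7]=24 <= 35): swap arr[4] and arr[7], array becomes [35, 7, 27, 18, 24, 38, 28, 39, 38]
i stops at index 5 (arr[5]=38 > 35), j stops at index 6 (arr[6]=28 <= 35): swap arr[5] and arr[6], array becomes [35, 7, 27, 18, 24, 28, 38, 39, 38]
i ends at 6, j ends at 5: the pointers have crossed (j < i), so scanning stops.

Swap pivot arr[0] with arr[5] to place pivot at position 5: [28, 7, 27, 18, 24, 35, 38, 39, 38]
Pivot position: 5

After partitioning with pivot 35, the array becomes [28, 7, 27, 18, 24, 35, 38, 39, 38]. The pivot is placed at index 5. All elements to the left of the pivot are <= 35, and all elements to the right are > 35.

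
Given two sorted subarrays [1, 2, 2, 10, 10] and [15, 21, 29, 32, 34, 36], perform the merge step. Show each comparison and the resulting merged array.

Merging process:

Compare 1 vs 15: take 1 from left. Merged: [1]
Compare 2 vs 15: take 2 from left. Merged: [1, 2]
Compare 2 vs 15: take 2 from left. Merged: [1, 2, 2]
Compare 10 vs 15: take 10 from left. Merged: [1, 2, 2, 10]
Compare 10 vs 15: take 10 from left. Merged: [1, 2, 2, 10, 10]
Append remaining from right: [15, 21, 29, 32, 34, 36]. Merged: [1, 2, 2, 10, 10, 15, 21, 29, 32, 34, 36]

Final merged array: [1, 2, 2, 10, 10, 15, 21, 29, 32, 34, 36]
Total comparisons: 5

The merged array is [1, 2, 2, 10, 10, 15, 21, 29, 32, 34, 36], requiring 5 comparisons. The merge step runs in O(n) time where n is the total number of elements.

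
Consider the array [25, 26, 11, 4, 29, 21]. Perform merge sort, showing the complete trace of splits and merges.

Merge sort trace:

Split: [25, 26, 11, 4, 29, 21] -> [25, 26, 11] and [4, 29, 21]
  Split: [25, 26, 11] -> [25] and [26, 11]
    Split: [26, 11] -> [26] and [11]
    Merge: [26] + [11] -> [11, 26]
  Merge: [25] + [11, 26] -> [11, 25, 26]
  Split: [4, 29, 21] -> [4] and [29, 21]
    Split: [29, 21] -> [29] and [21]
    Merge: [29] + [21] -> [21, 29]
  Merge: [4] + [21, 29] -> [4, 21, 29]
Merge: [11, 25, 26] + [4, 21, 29] -> [4, 11, 21, 25, 26, 29]

Final sorted array: [4, 11, 21, 25, 26, 29]

The merge sort proceeds by recursively splitting the array and merging sorted halves.
After all merges, the sorted array is [4, 11, 21, 25, 26, 29].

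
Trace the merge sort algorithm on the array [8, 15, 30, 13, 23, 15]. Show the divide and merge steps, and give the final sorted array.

Merge sort trace:

Split: [8, 15, 30, 13, 23, 15] -> [8, 15, 30] and [13, 23, 15]
  Split: [8, 15, 30] -> [8] and [15, 30]
    Split: [15, 30] -> [15] and [30]
    Merge: [15] + [30] -> [15, 30]
  Merge: [8] + [15, 30] -> [8, 15, 30]
  Split: [13, 23, 15] -> [13] and [23, 15]
    Split: [23, 15] -> [23] and [15]
    Merge: [23] + [15] -> [15, 23]
  Merge: [13] + [15, 23] -> [13, 15, 23]
Merge: [8, 15, 30] + [13, 15, 23] -> [8, 13, 15, 15, 23, 30]

Final sorted array: [8, 13, 15, 15, 23, 30]

The merge sort proceeds by recursively splitting the array and merging sorted halves.
After all merges, the sorted array is [8, 13, 15, 15, 23, 30].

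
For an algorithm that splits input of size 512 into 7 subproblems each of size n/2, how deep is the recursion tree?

For divide and conquer with division factor 2:

Problem sizes at each level:
Level 0: 512
Level 1: 256
Level 2: 128
Level 3: 64
Level 4: 32
Level 5: 16
Level 6: 8
Level 7: 4
Level 8: 2
Level 9: 1

The root is level 0 and the size-1 base case is level 9 (the tree spans levels 0 through 9, i.e. 10 levels counting the root), so the depth is the number of divisions: log_2(512) = 9

The recursion tree depth is log_2(512) = 9. At each level, the problem size is divided by 2, so it takes 9 divisions to reduce to a base case of size 1. The algorithm makes 7 recursive calls at each level.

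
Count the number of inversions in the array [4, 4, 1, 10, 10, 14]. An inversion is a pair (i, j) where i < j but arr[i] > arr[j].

Finding inversions in [4, 4, 1, 10, 10, 14]:

(0, 2): arr[0]=4 > arr[2]=1
(1, 2): arr[1]=4 > arr[2]=1

Total inversions: 2

The array has 2 inversion(s): (0,2), (1,2). Each pair (i,j) satisfies i < j and arr[i] > arr[j].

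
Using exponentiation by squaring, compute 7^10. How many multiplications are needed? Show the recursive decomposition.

Computing 7^10 by squaring (build up from 7^1; each line after the first costs one multiplication):

7^1 = 7
7^2 = (7^1)^2 = 7^2 = 49
7^4 = (7^2)^2 = 49^2 = 2401
7^5 = 7 * 7^4 = 7 * 2401 = 16807
7^10 = (7^5)^2 = 16807^2 = 282475249

Result: 282475249
Multiplications needed: 4 (4 lines after 7^1)

7^10 = 282475249. Using exponentiation by squaring, this requires 4 multiplications. The key idea: if the exponent is even, square the half-power; if odd, multiply by the base once.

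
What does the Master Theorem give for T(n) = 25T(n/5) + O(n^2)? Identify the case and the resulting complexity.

Master Theorem for T(n) = 25T(n/5) + O(n^2):

a = 25, b = 5, c = 2
log_b(a) = log_5(25) = 2.0000

Case 2: c = 2 = log_5(25) = 2.0000
T(n) = O(n^2 log n) = O(n^2 log n)

For T(n) = 25T(n/5) + O(n^2): log_5(25) = 2.0000. This is Case 2 of the Master Theorem (c = log_b(a), equal work at all levels), giving O(n^2 log n).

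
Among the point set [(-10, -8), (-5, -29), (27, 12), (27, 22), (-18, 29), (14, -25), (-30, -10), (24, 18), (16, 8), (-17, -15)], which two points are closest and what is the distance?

Computing all pairwise distances among 10 points:

d((-10, -8), (-5, -29)) = 21.587
d((-10, -8), (27, 12)) = 42.0595
d((-10, -8), (27, 22)) = 47.634
d((-10, -8), (-18, 29)) = 37.855
d((-10, -8), (14, -25)) = 29.4109
d((-10, -8), (-30, -10)) = 20.0998
d((-10, -8), (24, 18)) = 42.8019
d((-10, -8), (16, 8)) = 30.5287
d((-10, -8), (-17, -15)) = 9.8995
d((-5, -29), (27, 12)) = 52.0096
d((-5, -29), (27, 22)) = 60.208
d((-5, -29), (-18, 29)) = 59.439
d((-5, -29), (14, -25)) = 19.4165
d((-5, -29), (-30, -10)) = 31.4006
d((-5, -29), (24, 18)) = 55.2268
d((-5, -29), (16, 8)) = 42.5441
d((-5, -29), (-17, -15)) = 18.4391
d((27, 12), (27, 22)) = 10.0
d((27, 12), (-18, 29)) = 48.1041
d((27, 12), (14, -25)) = 39.2173
d((27, 12), (-30, -10)) = 61.0983
d((27, 12), (24, 18)) = 6.7082
d((27, 12), (16, 8)) = 11.7047
d((27, 12), (-17, -15)) = 51.6236
d((27, 22), (-18, 29)) = 45.5412
d((27, 22), (14, -25)) = 48.7647
d((27, 22), (-30, -10)) = 65.3682
d((27, 22), (24, 18)) = 5.0 <-- minimum
d((27, 22), (16, 8)) = 17.8045
d((27, 22), (-17, -15)) = 57.4891
d((-18, 29), (14, -25)) = 62.7694
d((-18, 29), (-30, -10)) = 40.8044
d((-18, 29), (24, 18)) = 43.4166
d((-18, 29), (16, 8)) = 39.9625
d((-18, 29), (-17, -15)) = 44.0114
d((14, -25), (-30, -10)) = 46.4866
d((14, -25), (24, 18)) = 44.1475
d((14, -25), (16, 8)) = 33.0606
d((14, -25), (-17, -15)) = 32.573
d((-30, -10), (24, 18)) = 60.8276
d((-30, -10), (16, 8)) = 49.3964
d((-30, -10), (-17, -15)) = 13.9284
d((24, 18), (16, 8)) = 12.8062
d((24, 18), (-17, -15)) = 52.6308
d((16, 8), (-17, -15)) = 40.2244

Closest pair: (27, 22) and (24, 18) with distance 5.0

The closest pair is (27, 22) and (24, 18) with Euclidean distance 5.0. For 10 points, brute-force pairwise comparison is shown above. For large n, the divide-and-conquer algorithm (sort by x, recurse on halves, check the dividing strip) achieves O(n log n).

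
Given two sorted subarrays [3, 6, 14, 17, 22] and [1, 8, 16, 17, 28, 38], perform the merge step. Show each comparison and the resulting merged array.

Merging process:

Compare 3 vs 1: take 1 from right. Merged: [1]
Compare 3 vs 8: take 3 from left. Merged: [1, 3]
Compare 6 vs 8: take 6 from left. Merged: [1, 3, 6]
Compare 14 vs 8: take 8 from right. Merged: [1, 3, 6, 8]
Compare 14 vs 16: take 14 from left. Merged: [1, 3, 6, 8, 14]
Compare 17 vs 16: take 16 from right. Merged: [1, 3, 6, 8, 14, 16]
Compare 17 vs 17: take 17 from left. Merged: [1, 3, 6, 8, 14, 16, 17]
Compare 22 vs 17: take 17 from right. Merged: [1, 3, 6, 8, 14, 16, 17, 17]
Compare 22 vs 28: take 22 from left. Merged: [1, 3, 6, 8, 14, 16, 17, 17, 22]
Append remaining from right: [28, 38]. Merged: [1, 3, 6, 8, 14, 16, 17, 17, 22, 28, 38]

Final merged array: [1, 3, 6, 8, 14, 16, 17, 17, 22, 28, 38]
Total comparisons: 9

The merged array is [1, 3, 6, 8, 14, 16, 17, 17, 22, 28, 38], requiring 9 comparisons. The merge step runs in O(n) time where n is the total number of elements.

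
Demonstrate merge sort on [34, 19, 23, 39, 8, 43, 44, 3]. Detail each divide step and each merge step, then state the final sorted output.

Merge sort trace:

Split: [34, 19, 23, 39, 8, 43, 44, 3] -> [34, 19, 23, 39] and [8, 43, 44, 3]
  Split: [34, 19, 23, 39] -> [34, 19] and [23, 39]
    Split: [34, 19] -> [34] and [19]
    Merge: [34] + [19] -> [19, 34]
    Split: [23, 39] -> [23] and [39]
    Merge: [23] + [39] -> [23, 39]
  Merge: [19, 34] + [23, 39] -> [19, 23, 34, 39]
  Split: [8, 43, 44, 3] -> [8, 43] and [44, 3]
    Split: [8, 43] -> [8] and [43]
    Merge: [8] + [43] -> [8, 43]
    Split: [44, 3] -> [44] and [3]
    Merge: [44] + [3] -> [3, 44]
  Merge: [8, 43] + [3, 44] -> [3, 8, 43, 44]
Merge: [19, 23, 34, 39] + [3, 8, 43, 44] -> [3, 8, 19, 23, 34, 39, 43, 44]

Final sorted array: [3, 8, 19, 23, 34, 39, 43, 44]

The merge sort proceeds by recursively splitting the array and merging sorted halves.
After all merges, the sorted array is [3, 8, 19, 23, 34, 39, 43, 44].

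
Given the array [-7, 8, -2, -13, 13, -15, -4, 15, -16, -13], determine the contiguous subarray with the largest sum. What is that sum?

Using Kadane's algorithm on [-7, 8, -2, -13, 13, -15, -4, 15, -16, -13]:

Scanning through the array:
Position 1 (value 8): max_ending_here = 8, max_so_far = 8
Position 2 (value -2): max_ending_here = 6, max_so_far = 8
Position 3 (value -13): max_ending_here = -7, max_so_far = 8
Position 4 (value 13): max_ending_here = 13, max_so_far = 13
Position 5 (value -15): max_ending_here = -2, max_so_far = 13
Position 6 (value -4): max_ending_here = -4, max_so_far = 13
Position 7 (value 15): max_ending_here = 15, max_so_far = 15
Position 8 (value -16): max_ending_here = -1, max_so_far = 15
Position 9 (value -13): max_ending_here = -13, max_so_far = 15

Maximum subarray: [15]
Maximum sum: 15

The maximum subarray is [15] with sum 15. This subarray runs from index 7 to index 7.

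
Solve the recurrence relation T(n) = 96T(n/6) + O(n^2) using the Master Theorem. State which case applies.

Master Theorem for T(n) = 96T(n/6) + O(n^2):

a = 96, b = 6, c = 2
log_b(a) = log_6(96) = 2.5474

Case 1: c = 2 < log_6(96) = 2.5474
T(n) = O(n^(log_6 96))

For T(n) = 96T(n/6) + O(n^2): log_6(96) = 2.5474. This is Case 1 of the Master Theorem (c < log_b(a), work dominated by leaves), giving O(n^(log_6 96)).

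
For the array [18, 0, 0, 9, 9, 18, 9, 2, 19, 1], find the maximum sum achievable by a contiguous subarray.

Using Kadane's algorithm on [18, 0, 0, 9, 9, 18, 9, 2, 19, 1]:

Scanning through the array:
Position 1 (value 0): max_ending_here = 18, max_so_far = 18
Position 2 (value 0): max_ending_here = 18, max_so_far = 18
Position 3 (value 9): max_ending_here = 27, max_so_far = 27
Position 4 (value 9): max_ending_here = 36, max_so_far = 36
Position 5 (value 18): max_ending_here = 54, max_so_far = 54
Position 6 (value 9): max_ending_here = 63, max_so_far = 63
Position 7 (value 2): max_ending_here = 65, max_so_far = 65
Position 8 (value 19): max_ending_here = 84, max_so_far = 84
Position 9 (value 1): max_ending_here = 85, max_so_far = 85

Maximum subarray: [18, 0, 0, 9, 9, 18, 9, 2, 19, 1]
Maximum sum: 85

The maximum subarray is [18, 0, 0, 9, 9, 18, 9, 2, 19, 1] with sum 85. This subarray runs from index 0 to index 9.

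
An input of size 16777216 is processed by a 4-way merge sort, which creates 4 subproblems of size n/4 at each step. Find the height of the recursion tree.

For divide and conquer with division factor 4:

Problem sizes at each level:
Level 0: 16777216
Level 1: 4194304
Level 2: 1048576
Level 3: 262144
Level 4: 65536
Level 5: 16384
Level 6: 4096
Level 7: 1024
Level 8: 256
Level 9: 64
Level 10: 16
Level 11: 4
Level 12: 1

The root is level 0 and the size-1 base case is level 12 (the tree spans levels 0 through 12, i.e. 13 levels counting the root), so the depth is the number of divisions: log_4(16777216) = 12

The recursion tree depth is log_4(16777216) = 12. At each level, the problem size is divided by 4, so it takes 12 divisions to reduce to a base case of size 1. The algorithm makes 4 recursive calls at each level.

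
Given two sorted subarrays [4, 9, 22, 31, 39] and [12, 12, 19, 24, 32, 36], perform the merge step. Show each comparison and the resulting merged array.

Merging process:

Compare 4 vs 12: take 4 from left. Merged: [4]
Compare 9 vs 12: take 9 from left. Merged: [4, 9]
Compare 22 vs 12: take 12 from right. Merged: [4, 9, 12]
Compare 22 vs 12: take 12 from right. Merged: [4, 9, 12, 12]
Compare 22 vs 19: take 19 from right. Merged: [4, 9, 12, 12, 19]
Compare 22 vs 24: take 22 from left. Merged: [4, 9, 12, 12, 19, 22]
Compare 31 vs 24: take 24 from right. Merged: [4, 9, 12, 12, 19, 22, 24]
Compare 31 vs 32: take 31 from left. Merged: [4, 9, 12, 12, 19, 22, 24, 31]
Compare 39 vs 32: take 32 from right. Merged: [4, 9, 12, 12, 19, 22, 24, 31, 32]
Compare 39 vs 36: take 36 from right. Merged: [4, 9, 12, 12, 19, 22, 24, 31, 32, 36]
Append remaining from left: [39]. Merged: [4, 9, 12, 12, 19, 22, 24, 31, 32, 36, 39]

Final merged array: [4, 9, 12, 12, 19, 22, 24, 31, 32, 36, 39]
Total comparisons: 10

The merged array is [4, 9, 12, 12, 19, 22, 24, 31, 32, 36, 39], requiring 10 comparisons. The merge step runs in O(n) time where n is the total number of elements.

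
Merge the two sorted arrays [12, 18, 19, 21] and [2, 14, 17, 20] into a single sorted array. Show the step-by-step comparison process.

Merging process:

Compare 12 vs 2: take 2 from right. Merged: [2]
Compare 12 vs 14: take 12 from left. Merged: [2, 12]
Compare 18 vs 14: take 14 from right. Merged: [2, 12, 14]
Compare 18 vs 17: take 17 from right. Merged: [2, 12, 14, 17]
Compare 18 vs 20: take 18 from left. Merged: [2, 12, 14, 17, 18]
Compare 19 vs 20: take 19 from left. Merged: [2, 12, 14, 17, 18, 19]
Compare 21 vs 20: take 20 from right. Merged: [2, 12, 14, 17, 18, 19, 20]
Append remaining from left: [21]. Merged: [2, 12, 14, 17, 18, 19, 20, 21]

Final merged array: [2, 12, 14, 17, 18, 19, 20, 21]
Total comparisons: 7

The merged array is [2, 12, 14, 17, 18, 19, 20, 21], requiring 7 comparisons. The merge step runs in O(n) time where n is the total number of elements.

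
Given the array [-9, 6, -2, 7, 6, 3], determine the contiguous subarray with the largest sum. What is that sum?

Using Kadane's algorithm on [-9, 6, -2, 7, 6, 3]:

Scanning through the array:
Position 1 (value 6): max_ending_here = 6, max_so_far = 6
Position 2 (value -2): max_ending_here = 4, max_so_far = 6
Position 3 (value 7): max_ending_here = 11, max_so_far = 11
Position 4 (value 6): max_ending_here = 17, max_so_far = 17
Position 5 (value 3): max_ending_here = 20, max_so_far = 20

Maximum subarray: [6, -2, 7, 6, 3]
Maximum sum: 20

The maximum subarray is [6, -2, 7, 6, 3] with sum 20. This subarray runs from index 1 to index 5.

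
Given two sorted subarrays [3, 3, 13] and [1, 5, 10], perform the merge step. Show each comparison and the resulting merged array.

Merging process:

Compare 3 vs 1: take 1 from right. Merged: [1]
Compare 3 vs 5: take 3 from left. Merged: [1, 3]
Compare 3 vs 5: take 3 from left. Merged: [1, 3, 3]
Compare 13 vs 5: take 5 from right. Merged: [1, 3, 3, 5]
Compare 13 vs 10: take 10 from right. Merged: [1, 3, 3, 5, 10]
Append remaining from left: [13]. Merged: [1, 3, 3, 5, 10, 13]

Final merged array: [1, 3, 3, 5, 10, 13]
Total comparisons: 5

The merged array is [1, 3, 3, 5, 10, 13], requiring 5 comparisons. The merge step runs in O(n) time where n is the total number of elements.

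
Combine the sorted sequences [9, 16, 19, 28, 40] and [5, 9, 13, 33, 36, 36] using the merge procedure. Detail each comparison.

Merging process:

Compare 9 vs 5: take 5 from right. Merged: [5]
Compare 9 vs 9: take 9 from left. Merged: [5, 9]
Compare 16 vs 9: take 9 from right. Merged: [5, 9, 9]
Compare 16 vs 13: take 13 from right. Merged: [5, 9, 9, 13]
Compare 16 vs 33: take 16 from left. Merged: [5, 9, 9, 13, 16]
Compare 19 vs 33: take 19 from left. Merged: [5, 9, 9, 13, 16, 19]
Compare 28 vs 33: take 28 from left. Merged: [5, 9, 9, 13, 16, 19, 28]
Compare 40 vs 33: take 33 from right. Merged: [5, 9, 9, 13, 16, 19, 28, 33]
Compare 40 vs 36: take 36 from right. Merged: [5, 9, 9, 13, 16, 19, 28, 33, 36]
Compare 40 vs 36: take 36 from right. Merged: [5, 9, 9, 13, 16, 19, 28, 33, 36, 36]
Append remaining from left: [40]. Merged: [5, 9, 9, 13, 16, 19, 28, 33, 36, 36, 40]

Final merged array: [5, 9, 9, 13, 16, 19, 28, 33, 36, 36, 40]
Total comparisons: 10

The merged array is [5, 9, 9, 13, 16, 19, 28, 33, 36, 36, 40], requiring 10 comparisons. The merge step runs in O(n) time where n is the total number of elements.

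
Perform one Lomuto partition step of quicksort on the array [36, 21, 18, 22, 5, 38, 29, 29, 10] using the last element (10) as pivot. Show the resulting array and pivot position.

Lomuto partition with pivot = 10:

Initial array: [36, 21, 18, 22, 5, 38, 29, 29, 10]

arr[0]=36 > 10: no swap
arr[1]=21 > 10: no swap
arr[2]=18 > 10: no swap
arr[3]=22 > 10: no swap
arr[4]=5 <= 10: swap with position 0, array becomes [5, 21, 18, 22, 36, 38, 29, 29, 10]
arr[5]=38 > 10: no swap
arr[6]=29 > 10: no swap
arr[7]=29 > 10: no swap

Place pivot at position 1: [5, 10, 18, 22, 36, 38, 29, 29, 21]
Pivot position: 1

After partitioning with pivot 10, the array becomes [5, 10, 18, 22, 36, 38, 29, 29, 21]. The pivot is placed at index 1. All elements to the left of the pivot are <= 10, and all elements to the right are > 10.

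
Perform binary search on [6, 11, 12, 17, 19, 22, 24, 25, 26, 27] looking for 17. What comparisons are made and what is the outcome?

Binary search for 17 in [6, 11, 12, 17, 19, 22, 24, 25, 26, 27]:

lo=0, hi=9, mid=4, arr[mid]=19 -> 19 > 17, search left half
lo=0, hi=3, mid=1, arr[mid]=11 -> 11 < 17, search right half
lo=2, hi=3, mid=2, arr[mid]=12 -> 12 < 17, search right half
lo=3, hi=3, mid=3, arr[mid]=17 -> Found target at index 3!

Binary search finds 17 at index 3 after 4 comparisons. The search repeatedly halves the search space by comparing with the middle element.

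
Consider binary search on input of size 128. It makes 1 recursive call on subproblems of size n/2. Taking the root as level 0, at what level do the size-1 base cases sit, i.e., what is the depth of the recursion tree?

For divide and conquer with division factor 2:

Problem sizes at each level:
Level 0: 128
Level 1: 64
Level 2: 32
Level 3: 16
Level 4: 8
Level 5: 4
Level 6: 2
Level 7: 1

The root is level 0 and the size-1 base case is level 7 (the tree spans levels 0 through 7, i.e. 8 levels counting the root), so the depth is the number of divisions: log_2(128) = 7

The recursion tree depth is log_2(128) = 7. At each level, the problem size is divided by 2, so it takes 7 divisions to reduce to a base case of size 1. The algorithm makes 1 recursive call at each level.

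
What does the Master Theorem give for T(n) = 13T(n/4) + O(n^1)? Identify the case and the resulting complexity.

Master Theorem for T(n) = 13T(n/4) + O(n^1):

a = 13, b = 4, c = 1
log_b(a) = log_4(13) = 1.8502

Case 1: c = 1 < log_4(13) = 1.8502
T(n) = O(n^(log_4 13))

For T(n) = 13T(n/4) + O(n^1): log_4(13) = 1.8502. This is Case 1 of the Master Theorem (c < log_b(a), work dominated by leaves), giving O(n^(log_4 13)).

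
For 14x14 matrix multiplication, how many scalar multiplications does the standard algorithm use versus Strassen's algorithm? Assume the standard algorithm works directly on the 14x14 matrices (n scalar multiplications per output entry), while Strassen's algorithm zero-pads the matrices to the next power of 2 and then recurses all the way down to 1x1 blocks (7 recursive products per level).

Matrix multiplication for 14x14 matrices:

Strassen's algorithm requires power-of-2 dimensions. Pad 14x14 to 16x16 (next power of 2).

Standard algorithm: 14^3 = 2744 multiplications
Strassen's algorithm: 7^(log2(16)) = 7^4 = 2401 multiplications
Savings: 2744 - 2401 = 343 multiplications

Standard: 2744 multiplications (14^3). Strassen: 2401 multiplications (7^4, after padding to 16x16). Strassen reduces 8 recursive multiplications to 7 at each level.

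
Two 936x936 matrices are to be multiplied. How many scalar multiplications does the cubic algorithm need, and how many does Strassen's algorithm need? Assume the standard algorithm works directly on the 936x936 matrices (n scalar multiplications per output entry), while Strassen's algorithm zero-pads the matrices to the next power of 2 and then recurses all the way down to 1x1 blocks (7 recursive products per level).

Matrix multiplication for 936x936 matrices:

Strassen's algorithm requires power-of-2 dimensions. Pad 936x936 to 1024x1024 (next power of 2).

Standard algorithm: 936^3 = 820025856 multiplications
Strassen's algorithm: 7^(log2(1024)) = 7^10 = 282475249 multiplications
Savings: 820025856 - 282475249 = 537550607 multiplications

Standard: 820025856 multiplications (936^3). Strassen: 282475249 multiplications (7^10, after padding to 1024x1024). Strassen reduces 8 recursive multiplications to 7 at each level.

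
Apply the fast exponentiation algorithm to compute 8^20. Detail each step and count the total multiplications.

Computing 8^20 by squaring (build up from 8^1; each line after the first costs one multiplication):

8^1 = 8
8^2 = (8^1)^2 = 8^2 = 64
8^4 = (8^2)^2 = 64^2 = 4096
8^5 = 8 * 8^4 = 8 * 4096 = 32768
8^10 = (8^5)^2 = 32768^2 = 1073741824
8^20 = (8^10)^2 = 1073741824^2 = 1152921504606846976

Result: 1152921504606846976
Multiplications needed: 5 (5 lines after 8^1)

8^20 = 1152921504606846976. Using exponentiation by squaring, this requires 5 multiplications. The key idea: if the exponent is even, square the half-power; if odd, multiply by the base once.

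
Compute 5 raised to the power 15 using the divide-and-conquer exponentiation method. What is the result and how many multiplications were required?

Computing 5^15 by squaring (build up from 5^1; each line after the first costs one multiplication):

5^1 = 5
5^2 = (5^1)^2 = 5^2 = 25
5^3 = 5 * 5^2 = 5 * 25 = 125
5^6 = (5^3)^2 = 125^2 = 15625
5^7 = 5 * 5^6 = 5 * 15625 = 78125
5^14 = (5^7)^2 = 78125^2 = 6103515625
5^15 = 5 * 5^14 = 5 * 6103515625 = 30517578125

Result: 30517578125
Multiplications needed: 6 (6 lines after 5^1)

5^15 = 30517578125. Using exponentiation by squaring, this requires 6 multiplications. The key idea: if the exponent is even, square the half-power; if odd, multiply by the base once.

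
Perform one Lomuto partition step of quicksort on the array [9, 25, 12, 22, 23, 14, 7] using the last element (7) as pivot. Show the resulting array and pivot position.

Lomuto partition with pivot = 7:

Initial array: [9, 25, 12, 22, 23, 14, 7]

arr[0]=9 > 7: no swap
arr[1]=25 > 7: no swap
arr[2]=12 > 7: no swap
arr[3]=22 > 7: no swap
arr[4]=23 > 7: no swap
arr[5]=14 > 7: no swap

Place pivot at position 0: [7, 25, 12, 22, 23, 14, 9]
Pivot position: 0

After partitioning with pivot 7, the array becomes [7, 25, 12, 22, 23, 14, 9]. The pivot is placed at index 0. All elements to the left of the pivot are <= 7, and all elements to the right are > 7.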